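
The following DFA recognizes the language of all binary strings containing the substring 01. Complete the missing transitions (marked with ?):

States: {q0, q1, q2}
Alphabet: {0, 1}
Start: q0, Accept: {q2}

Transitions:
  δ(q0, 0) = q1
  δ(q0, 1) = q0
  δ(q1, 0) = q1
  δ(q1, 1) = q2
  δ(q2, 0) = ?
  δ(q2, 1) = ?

What each state remembers (consistent with the given transitions and accept states):
  q0: 01 not seen yet and the last symbol was not 0
  q1: 01 not seen yet and the last symbol was 0
  q2: the substring 01 has already been seen
Filling in the missing entries:
  δ(q2, 0): in q2 (the substring 01 has already been seen), after reading 0 we have: the substring 01 has already been seen → q2
  δ(q2, 1): in q2 (the substring 01 has already been seen), after reading 1 we have: the substring 01 has already been seen → q2

Final answer: δ(q2, 0) = q2; δ(q2, 1) = q2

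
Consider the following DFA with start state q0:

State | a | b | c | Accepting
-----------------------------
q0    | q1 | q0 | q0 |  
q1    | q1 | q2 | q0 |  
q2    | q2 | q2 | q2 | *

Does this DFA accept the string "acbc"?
Start in q0.
Read 'a': q0 → q1
Read 'c': q1 → q0
Read 'b': q0 → q0
Read 'c': q0 → q0
Final state q0 is not accepting, so the string is rejected.

Final answer: No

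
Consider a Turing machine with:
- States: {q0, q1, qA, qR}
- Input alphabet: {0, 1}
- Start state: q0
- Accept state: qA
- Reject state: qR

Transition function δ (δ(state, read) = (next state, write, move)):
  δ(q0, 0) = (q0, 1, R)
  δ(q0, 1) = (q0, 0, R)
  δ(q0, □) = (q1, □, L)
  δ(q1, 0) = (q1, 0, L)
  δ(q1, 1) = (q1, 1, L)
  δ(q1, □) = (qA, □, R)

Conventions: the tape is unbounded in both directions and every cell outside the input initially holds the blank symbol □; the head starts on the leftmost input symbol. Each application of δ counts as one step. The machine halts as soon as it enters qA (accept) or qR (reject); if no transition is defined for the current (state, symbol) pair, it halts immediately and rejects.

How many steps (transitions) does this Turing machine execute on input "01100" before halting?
Step 0: [q0]01100 (head at position 0)
Step 1: δ(q0, 0) = (q0, 1, R)  ⊢  1[q0]1100 (head at position 1)
Step 2: δ(q0, 1) = (q0, 0, R)  ⊢  10[q0]100 (head at position 2)
Step 3: δ(q0, 1) = (q0, 0, R)  ⊢  100[q0]00 (head at position 3)
Step 4: δ(q0, 0) = (q0, 1, R)  ⊢  1001[q0]0 (head at position 4)
Step 5: δ(q0, 0) = (q0, 1, R)  ⊢  10011[q0]□ (head at position 5)
Step 6: δ(q0, □) = (q1, □, L)  ⊢  1001[q1]1□ (head at position 4)
Step 7: δ(q1, 1) = (q1, 1, L)  ⊢  100[q1]11□ (head at position 3)
Step 8: δ(q1, 1) = (q1, 1, L)  ⊢  10[q1]011□ (head at position 2)
Step 9: δ(q1, 0) = (q1, 0, L)  ⊢  1[q1]0011□ (head at position 1)
Step 10: δ(q1, 0) = (q1, 0, L)  ⊢  [q1]10011□ (head at position 0)
Step 11: δ(q1, 1) = (q1, 1, L)  ⊢  [q1]□10011□ (head at position -1)
Step 12: δ(q1, □) = (qA, □, R)  ⊢  □[qA]10011□ (head at position 0)
The machine is in qA, so it halts and accepts.
Number of transitions executed: 12.

Final answer: 12 steps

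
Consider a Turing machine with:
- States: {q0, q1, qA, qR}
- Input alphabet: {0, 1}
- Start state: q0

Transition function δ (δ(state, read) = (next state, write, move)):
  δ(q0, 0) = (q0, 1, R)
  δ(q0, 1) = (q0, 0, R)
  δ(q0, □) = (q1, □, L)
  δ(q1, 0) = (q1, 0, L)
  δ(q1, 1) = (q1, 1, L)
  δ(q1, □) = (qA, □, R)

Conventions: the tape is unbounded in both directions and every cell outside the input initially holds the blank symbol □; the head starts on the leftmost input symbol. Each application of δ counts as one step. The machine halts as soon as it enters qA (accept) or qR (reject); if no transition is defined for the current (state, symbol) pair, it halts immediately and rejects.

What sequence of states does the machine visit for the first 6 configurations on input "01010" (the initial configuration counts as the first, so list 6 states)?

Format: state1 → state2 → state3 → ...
Step 0: [q0]01010 (head at position 0)
Step 1: δ(q0, 0) = (q0, 1, R)  ⊢  1[q0]1010 (head at position 1)
Step 2: δ(q0, 1) = (q0, 0, R)  ⊢  10[q0]010 (head at position 2)
Step 3: δ(q0, 0) = (q0, 1, R)  ⊢  101[q0]10 (head at position 3)
Step 4: δ(q0, 1) = (q0, 0, R)  ⊢  1010[q0]0 (head at position 4)
Step 5: δ(q0, 0) = (q0, 1, R)  ⊢  10101[q0]□ (head at position 5)
Reading off the states of these 6 configurations: q0 → q0 → q0 → q0 → q0 → q0

Final answer: q0 → q0 → q0 → q0 → q0 → q0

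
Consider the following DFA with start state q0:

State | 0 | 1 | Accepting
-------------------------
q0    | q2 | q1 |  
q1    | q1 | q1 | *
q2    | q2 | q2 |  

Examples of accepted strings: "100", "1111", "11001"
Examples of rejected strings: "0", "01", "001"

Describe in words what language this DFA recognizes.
non-empty binary strings starting with 1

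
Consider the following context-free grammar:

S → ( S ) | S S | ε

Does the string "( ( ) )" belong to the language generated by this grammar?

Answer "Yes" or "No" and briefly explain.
A derivation exists: S ⇒ ( S ) ⇒ ( ( S ) ) ⇒ ( ( ) ) (using S → ( S ) twice, then S → ε).

Final answer: Yes - a valid derivation exists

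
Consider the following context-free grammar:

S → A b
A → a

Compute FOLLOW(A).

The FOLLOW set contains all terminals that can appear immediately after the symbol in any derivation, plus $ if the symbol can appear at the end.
A occurs only in S → A b, where it is immediately followed by the terminal b. So FOLLOW(A) = {b}.

Final answer: {b}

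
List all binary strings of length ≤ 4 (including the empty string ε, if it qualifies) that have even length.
Checking every binary string of length 0 to 4:
  Length 0: accepted: ε | rejected: (none)
  Length 1: accepted: (none) | rejected: 0, 1
  Length 2: accepted: 00, 01, 10, 11 | rejected: (none)
  Length 3: accepted: (none) | rejected: 000, 001, 010, 011, 100, 101, 110, 111
  Length 4: accepted: 0000, 0001, 0010, 0011, 0100, 0101, 0110, 0111, 1000, 1001, 1010, 1011, 1100, 1101, 1110, 1111 | rejected: (none)
Total: 21 string(s).

Final answer: ε, 00, 01, 10, 11, 0000, 0001, 0010, 0011, 0100, 0101, 0110, 0111, 1000, 1001, 1010, 1011, 1100, 1101, 1110, 1111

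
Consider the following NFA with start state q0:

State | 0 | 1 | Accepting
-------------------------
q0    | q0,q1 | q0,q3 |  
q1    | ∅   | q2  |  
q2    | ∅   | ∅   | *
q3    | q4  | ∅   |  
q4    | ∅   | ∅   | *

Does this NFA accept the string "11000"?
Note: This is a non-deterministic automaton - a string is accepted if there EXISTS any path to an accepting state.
Track the set of states the NFA could be in: start {q0}
Read '1': {q0} → {q0, q3}
Read '1': {q0, q3} → {q0, q3}
Read '0': {q0, q3} → {q0, q1, q4}
Read '0': {q0, q1, q4} → {q0, q1}
Read '0': {q0, q1} → {q0, q1}
Final set {q0, q1} contains no accepting state → rejected.

Final answer: No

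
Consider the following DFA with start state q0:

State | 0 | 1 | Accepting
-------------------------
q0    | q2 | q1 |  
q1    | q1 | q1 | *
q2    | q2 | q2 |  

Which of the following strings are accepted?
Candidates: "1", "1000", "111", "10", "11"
"1": q0 → q1; q1 is accepting → accepted
"1000": q0 → q1 → q1 → q1 → q1; q1 is accepting → accepted
"111": q0 → q1 → q1 → q1; q1 is accepting → accepted
"10": q0 → q1 → q1; q1 is accepting → accepted
"11": q0 → q1 → q1; q1 is accepting → accepted

Final answer: "1", "1000", "111", "10", "11"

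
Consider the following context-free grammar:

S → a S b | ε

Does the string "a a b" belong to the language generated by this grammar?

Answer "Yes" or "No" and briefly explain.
Every derivation applies S → a S b some number n of times and then S → ε, producing a^n b^n with equally many a's and b's. The string a a b has two a's but only one b, so it cannot be derived.

Final answer: No - no valid derivation exists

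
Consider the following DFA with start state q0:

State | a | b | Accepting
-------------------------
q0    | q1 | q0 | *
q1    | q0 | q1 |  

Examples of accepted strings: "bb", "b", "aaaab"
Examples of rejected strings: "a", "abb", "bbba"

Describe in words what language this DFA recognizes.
strings over {a,b} with an even number of a's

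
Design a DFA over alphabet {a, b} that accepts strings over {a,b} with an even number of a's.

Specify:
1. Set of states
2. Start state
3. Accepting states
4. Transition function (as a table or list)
One valid DFA (any DFA recognizing the same language is acceptable):
States: {q0, q1}
Start: q0
Accepting: {q0}
Transitions (accepting states marked with *):
State | a | b | Accepting
-------------------------
q0    | q1 | q0 | *
q1    | q0 | q1 |  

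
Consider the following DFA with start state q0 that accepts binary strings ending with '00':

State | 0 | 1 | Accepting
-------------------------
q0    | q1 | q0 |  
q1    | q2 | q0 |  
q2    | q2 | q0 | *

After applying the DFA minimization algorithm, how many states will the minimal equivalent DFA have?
All 3 states are reachable from q0, so none can be removed as unreachable.
Table-filling: first mark every (accepting, non-accepting) pair as distinguishable (accepting: {q2}; non-accepting: {q0, q1}).
Round 1: (q0, q1) on '0' go to q1 and q2, already distinguishable → mark.
Every pair of states is distinguishable, so the DFA is already minimal.
Equivalence classes: {q0}, {q1}, {q2} → 3 states.

Final answer: 3 states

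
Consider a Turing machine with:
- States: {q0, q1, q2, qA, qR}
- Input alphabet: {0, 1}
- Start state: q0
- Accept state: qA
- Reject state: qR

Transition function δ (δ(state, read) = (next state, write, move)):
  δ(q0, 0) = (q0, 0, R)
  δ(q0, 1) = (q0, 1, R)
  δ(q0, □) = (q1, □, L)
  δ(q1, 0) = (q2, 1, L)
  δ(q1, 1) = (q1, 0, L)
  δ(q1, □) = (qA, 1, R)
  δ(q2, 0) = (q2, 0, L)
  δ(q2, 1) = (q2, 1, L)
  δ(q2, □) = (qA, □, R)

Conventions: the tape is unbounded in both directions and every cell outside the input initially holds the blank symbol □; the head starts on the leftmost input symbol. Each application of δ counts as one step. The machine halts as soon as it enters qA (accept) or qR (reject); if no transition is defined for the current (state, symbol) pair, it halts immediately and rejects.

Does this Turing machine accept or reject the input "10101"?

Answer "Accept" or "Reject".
Step 0: [q0]10101 (head at position 0)
Step 1: δ(q0, 1) = (q0, 1, R)  ⊢  1[q0]0101 (head at position 1)
Step 2: δ(q0, 0) = (q0, 0, R)  ⊢  10[q0]101 (head at position 2)
Step 3: δ(q0, 1) = (q0, 1, R)  ⊢  101[q0]01 (head at position 3)
Step 4: δ(q0, 0) = (q0, 0, R)  ⊢  1010[q0]1 (head at position 4)
Step 5: δ(q0, 1) = (q0, 1, R)  ⊢  10101[q0]□ (head at position 5)
Step 6: δ(q0, □) = (q1, □, L)  ⊢  1010[q1]1□ (head at position 4)
Step 7: δ(q1, 1) = (q1, 0, L)  ⊢  101[q1]00□ (head at position 3)
Step 8: δ(q1, 0) = (q2, 1, L)  ⊢  10[q2]110□ (head at position 2)
Step 9: δ(q2, 1) = (q2, 1, L)  ⊢  1[q2]0110□ (head at position 1)
Step 10: δ(q2, 0) = (q2, 0, L)  ⊢  [q2]10110□ (head at position 0)
Step 11: δ(q2, 1) = (q2, 1, L)  ⊢  [q2]□10110□ (head at position -1)
Step 12: δ(q2, □) = (qA, □, R)  ⊢  □[qA]10110□ (head at position 0)
The machine is in qA, so it halts and accepts.

Final answer: Accept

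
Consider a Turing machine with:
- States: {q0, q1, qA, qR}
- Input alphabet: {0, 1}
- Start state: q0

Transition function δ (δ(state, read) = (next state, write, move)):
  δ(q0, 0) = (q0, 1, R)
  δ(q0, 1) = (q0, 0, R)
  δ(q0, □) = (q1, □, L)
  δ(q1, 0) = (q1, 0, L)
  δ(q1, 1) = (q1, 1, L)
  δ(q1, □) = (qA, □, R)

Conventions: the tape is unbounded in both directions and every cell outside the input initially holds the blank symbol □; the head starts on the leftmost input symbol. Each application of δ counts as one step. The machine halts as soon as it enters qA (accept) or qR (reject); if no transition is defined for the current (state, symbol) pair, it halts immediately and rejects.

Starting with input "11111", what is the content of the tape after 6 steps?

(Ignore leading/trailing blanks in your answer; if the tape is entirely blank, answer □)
Step 0: [q0]11111 (head at position 0)
Step 1: δ(q0, 1) = (q0, 0, R)  ⊢  0[q0]1111 (head at position 1)
Step 2: δ(q0, 1) = (q0, 0, R)  ⊢  00[q0]111 (head at position 2)
Step 3: δ(q0, 1) = (q0, 0, R)  ⊢  000[q0]11 (head at position 3)
Step 4: δ(q0, 1) = (q0, 0, R)  ⊢  0000[q0]1 (head at position 4)
Step 5: δ(q0, 1) = (q0, 0, R)  ⊢  00000[q0]□ (head at position 5)
Step 6: δ(q0, □) = (q1, □, L)  ⊢  0000[q1]0□ (head at position 4)
Tape after 6 steps (ignoring surrounding blanks): 00000

Final answer: Tape: 00000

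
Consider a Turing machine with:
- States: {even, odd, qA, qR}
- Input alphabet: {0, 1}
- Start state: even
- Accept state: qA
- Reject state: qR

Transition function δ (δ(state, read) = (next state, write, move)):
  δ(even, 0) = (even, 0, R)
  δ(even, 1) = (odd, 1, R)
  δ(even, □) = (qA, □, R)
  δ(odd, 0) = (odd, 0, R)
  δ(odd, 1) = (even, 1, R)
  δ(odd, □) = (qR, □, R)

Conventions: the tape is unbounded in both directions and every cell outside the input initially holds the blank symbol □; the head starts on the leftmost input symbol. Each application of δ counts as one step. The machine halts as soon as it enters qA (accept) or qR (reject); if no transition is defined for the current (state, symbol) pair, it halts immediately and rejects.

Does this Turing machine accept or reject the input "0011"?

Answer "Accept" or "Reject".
Step 0: [even]0011 (head at position 0)
Step 1: δ(even, 0) = (even, 0, R)  ⊢  0[even]011 (head at position 1)
Step 2: δ(even, 0) = (even, 0, R)  ⊢  00[even]11 (head at position 2)
Step 3: δ(even, 1) = (odd, 1, R)  ⊢  001[odd]1 (head at position 3)
Step 4: δ(odd, 1) = (even, 1, R)  ⊢  0011[even]□ (head at position 4)
Step 5: δ(even, □) = (qA, □, R)  ⊢  0011□[qA]□ (head at position 5)
The machine is in qA, so it halts and accepts.

Final answer: Accept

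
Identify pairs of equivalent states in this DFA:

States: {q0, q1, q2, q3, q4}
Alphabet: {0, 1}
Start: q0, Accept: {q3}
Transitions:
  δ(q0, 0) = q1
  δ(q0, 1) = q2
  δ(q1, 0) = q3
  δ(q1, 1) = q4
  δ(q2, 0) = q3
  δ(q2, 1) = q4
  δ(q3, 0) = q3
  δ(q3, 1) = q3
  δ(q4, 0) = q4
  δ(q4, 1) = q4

Using the table-filling algorithm:
Round 0 – mark pairs where exactly one state is accepting: (q0,q3), (q1,q3), (q2,q3), (q3,q4)
Round 1 – newly marked: (q0,q1) [on 0: q1 vs q3, already marked]; (q0,q2) [on 0: q1 vs q3, already marked]; (q1,q4) [on 0: q3 vs q4, already marked]; (q2,q4) [on 0: q3 vs q4, already marked]
Round 2 – newly marked: (q0,q4) [on 0: q1 vs q4, already marked]
No further pairs can be marked.
(q1, q2) unmarked: δ(q1,0)=q3, δ(q2,0)=q3; δ(q1,1)=q4, δ(q2,1)=q4 → equivalent
Equivalent pairs: (q1, q2)

Final answer: Equivalent pairs: (q1, q2)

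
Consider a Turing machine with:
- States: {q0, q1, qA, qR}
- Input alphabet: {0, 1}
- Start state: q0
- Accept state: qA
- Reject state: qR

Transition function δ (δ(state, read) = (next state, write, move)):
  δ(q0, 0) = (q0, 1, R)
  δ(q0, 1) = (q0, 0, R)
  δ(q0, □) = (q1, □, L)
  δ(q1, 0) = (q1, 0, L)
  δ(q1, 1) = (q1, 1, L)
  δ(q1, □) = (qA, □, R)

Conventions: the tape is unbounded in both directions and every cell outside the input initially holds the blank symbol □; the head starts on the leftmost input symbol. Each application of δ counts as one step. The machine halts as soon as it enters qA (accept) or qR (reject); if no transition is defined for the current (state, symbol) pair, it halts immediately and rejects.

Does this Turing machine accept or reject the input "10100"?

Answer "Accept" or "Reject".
Step 0: [q0]10100 (head at position 0)
Step 1: δ(q0, 1) = (q0, 0, R)  ⊢  0[q0]0100 (head at position 1)
Step 2: δ(q0, 0) = (q0, 1, R)  ⊢  01[q0]100 (head at position 2)
Step 3: δ(q0, 1) = (q0, 0, R)  ⊢  010[q0]00 (head at position 3)
Step 4: δ(q0, 0) = (q0, 1, R)  ⊢  0101[q0]0 (head at position 4)
Step 5: δ(q0, 0) = (q0, 1, R)  ⊢  01011[q0]□ (head at position 5)
Step 6: δ(q0, □) = (q1, □, L)  ⊢  0101[q1]1□ (head at position 4)
Step 7: δ(q1, 1) = (q1, 1, L)  ⊢  010[q1]11□ (head at position 3)
Step 8: δ(q1, 1) = (q1, 1, L)  ⊢  01[q1]011□ (head at position 2)
Step 9: δ(q1, 0) = (q1, 0, L)  ⊢  0[q1]1011□ (head at position 1)
Step 10: δ(q1, 1) = (q1, 1, L)  ⊢  [q1]01011□ (head at position 0)
Step 11: δ(q1, 0) = (q1, 0, L)  ⊢  [q1]□01011□ (head at position -1)
Step 12: δ(q1, □) = (qA, □, R)  ⊢  □[qA]01011□ (head at position 0)
The machine is in qA, so it halts and accepts.

Final answer: Accept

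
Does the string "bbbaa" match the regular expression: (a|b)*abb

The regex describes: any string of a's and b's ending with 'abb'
No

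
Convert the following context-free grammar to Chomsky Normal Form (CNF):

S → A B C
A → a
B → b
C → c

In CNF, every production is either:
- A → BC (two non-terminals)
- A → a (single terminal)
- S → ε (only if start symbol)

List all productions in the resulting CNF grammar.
The grammar has no ε-productions or unit productions to eliminate.
A → a is already in CNF (single terminal) – keep it.
B → b is already in CNF (single terminal) – keep it.
C → c is already in CNF (single terminal) – keep it.
S → A B C has 3 symbols on the right: break it into binary productions S → A X0, X0 → B C.
Resulting CNF grammar (5 productions): A → a; B → b; C → c; S → A X0; X0 → B C

Final answer: A → a; B → b; C → c; S → A X0; X0 → B C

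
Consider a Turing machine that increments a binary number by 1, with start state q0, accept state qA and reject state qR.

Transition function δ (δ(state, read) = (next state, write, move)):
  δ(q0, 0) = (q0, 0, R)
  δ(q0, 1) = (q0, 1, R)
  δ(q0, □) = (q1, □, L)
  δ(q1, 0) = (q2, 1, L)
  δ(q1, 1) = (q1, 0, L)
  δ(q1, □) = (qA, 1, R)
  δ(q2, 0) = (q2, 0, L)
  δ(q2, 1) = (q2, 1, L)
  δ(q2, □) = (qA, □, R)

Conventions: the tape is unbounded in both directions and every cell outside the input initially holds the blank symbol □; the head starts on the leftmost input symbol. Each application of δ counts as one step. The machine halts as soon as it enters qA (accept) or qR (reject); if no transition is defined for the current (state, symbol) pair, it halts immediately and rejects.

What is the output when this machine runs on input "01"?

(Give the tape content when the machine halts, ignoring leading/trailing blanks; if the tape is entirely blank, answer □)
Step 0: [q0]01 (head at position 0)
Step 1: δ(q0, 0) = (q0, 0, R)  ⊢  0[q0]1 (head at position 1)
Step 2: δ(q0, 1) = (q0, 1, R)  ⊢  01[q0]□ (head at position 2)
Step 3: δ(q0, □) = (q1, □, L)  ⊢  0[q1]1□ (head at position 1)
Step 4: δ(q1, 1) = (q1, 0, L)  ⊢  [q1]00□ (head at position 0)
Step 5: δ(q1, 0) = (q2, 1, L)  ⊢  [q2]□10□ (head at position -1)
Step 6: δ(q2, □) = (qA, □, R)  ⊢  □[qA]10□ (head at position 0)
The machine is in qA, so it halts and accepts.
Tape content when halted (ignoring surrounding blanks): 10

Final answer: Output: 10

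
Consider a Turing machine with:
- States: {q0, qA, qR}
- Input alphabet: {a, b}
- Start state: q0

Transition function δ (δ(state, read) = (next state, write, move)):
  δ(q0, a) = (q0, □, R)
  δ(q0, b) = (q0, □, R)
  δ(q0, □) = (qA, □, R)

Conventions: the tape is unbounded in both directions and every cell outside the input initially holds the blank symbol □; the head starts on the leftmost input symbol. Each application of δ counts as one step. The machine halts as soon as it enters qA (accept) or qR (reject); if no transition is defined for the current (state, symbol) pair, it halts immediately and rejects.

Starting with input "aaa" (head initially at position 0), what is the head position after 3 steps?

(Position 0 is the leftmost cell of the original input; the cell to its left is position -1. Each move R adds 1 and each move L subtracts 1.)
Step 0: [q0]aaa (head at position 0)
Step 1: δ(q0, a) = (q0, □, R)  ⊢  □[q0]aa (head at position 1)
Step 2: δ(q0, a) = (q0, □, R)  ⊢  □□[q0]a (head at position 2)
Step 3: δ(q0, a) = (q0, □, R)  ⊢  □□□[q0]□ (head at position 3)
Head position after 3 steps: 3

Final answer: Position 3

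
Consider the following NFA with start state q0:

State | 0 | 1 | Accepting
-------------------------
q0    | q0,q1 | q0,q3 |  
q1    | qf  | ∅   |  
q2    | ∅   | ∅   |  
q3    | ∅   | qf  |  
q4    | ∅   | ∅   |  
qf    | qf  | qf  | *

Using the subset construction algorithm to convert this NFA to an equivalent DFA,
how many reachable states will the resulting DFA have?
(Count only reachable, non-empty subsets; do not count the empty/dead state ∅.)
Start subset: {q0}
{q0}: on 0 → {q0, q1}, on 1 → {q0, q3}
{q0, q1}: on 0 → {q0, q1, qf}, on 1 → {q0, q3}
{q0, q3}: on 0 → {q0, q1}, on 1 → {q0, q3, qf}
{q0, q1, qf}: on 0 → {q0, q1, qf}, on 1 → {q0, q3, qf}
{q0, q3, qf}: on 0 → {q0, q1, qf}, on 1 → {q0, q3, qf}
Reachable non-empty subsets: {q0}, {q0, q1}, {q0, q3}, {q0, q1, qf}, {q0, q3, qf} — 5 in total.

Final answer: 5 states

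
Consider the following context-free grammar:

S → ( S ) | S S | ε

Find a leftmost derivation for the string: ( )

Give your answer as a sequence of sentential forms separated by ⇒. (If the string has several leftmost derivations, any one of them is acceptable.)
Start with S.
Step 1: the leftmost non-terminal is S; apply S → ( S ):  ( S )
Step 2: the leftmost non-terminal is S; apply S → ε:  ( )

Final answer: S ⇒ ( S ) ⇒ ( )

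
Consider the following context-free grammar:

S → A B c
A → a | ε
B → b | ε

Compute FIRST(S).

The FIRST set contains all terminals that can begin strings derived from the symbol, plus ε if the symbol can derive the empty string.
FIRST(A) = {a, ε} (A → a | ε) and FIRST(B) = {b, ε} (B → b | ε).
For S → A B c: add FIRST(A) minus ε = {a}; A is nullable, so also add FIRST(B) minus ε = {b}; B is nullable too, so also add FIRST(c) = {c}. The terminal c is never erased, so S is not nullable and ε is not included.
FIRST(S) = {a, b, c}.

Final answer: {a, b, c}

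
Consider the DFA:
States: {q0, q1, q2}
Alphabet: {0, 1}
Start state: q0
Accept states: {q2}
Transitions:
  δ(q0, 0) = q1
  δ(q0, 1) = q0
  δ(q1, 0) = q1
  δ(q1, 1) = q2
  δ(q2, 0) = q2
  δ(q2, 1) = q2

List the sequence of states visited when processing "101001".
Starting at q0
Read '1': q0 -> q0
Read '0': q0 -> q1
Read '1': q1 -> q2
Read '0': q2 -> q2
Read '0': q2 -> q2
Read '1': q2 -> q2

Final answer: q0 -> q0 -> q1 -> q2 -> q2 -> q2 -> q2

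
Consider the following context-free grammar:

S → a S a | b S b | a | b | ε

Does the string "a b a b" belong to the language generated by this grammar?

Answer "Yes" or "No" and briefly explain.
Every production places the same symbol at both ends (or yields a single symbol / ε), so every derived string is a palindrome. a b a b reversed is b a b a ≠ a b a b, so it is not a palindrome and cannot be derived (already the first step fails: the string starts with a but ends with b, so neither S → a S a nor S → b S b fits).

Final answer: No - no valid derivation exists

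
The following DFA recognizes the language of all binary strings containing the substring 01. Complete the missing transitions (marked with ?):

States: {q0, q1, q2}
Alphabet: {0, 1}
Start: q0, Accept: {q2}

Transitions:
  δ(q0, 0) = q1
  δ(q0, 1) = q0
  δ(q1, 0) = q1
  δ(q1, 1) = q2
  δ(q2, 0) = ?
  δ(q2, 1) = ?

What each state remembers (consistent with the given transitions and accept states):
  q0: 01 not seen yet and the last symbol was not 0
  q1: 01 not seen yet and the last symbol was 0
  q2: the substring 01 has already been seen
Filling in the missing entries:
  δ(q2, 0): in q2 (the substring 01 has already been seen), after reading 0 we have: the substring 01 has already been seen → q2
  δ(q2, 1): in q2 (the substring 01 has already been seen), after reading 1 we have: the substring 01 has already been seen → q2

Final answer: δ(q2, 0) = q2; δ(q2, 1) = q2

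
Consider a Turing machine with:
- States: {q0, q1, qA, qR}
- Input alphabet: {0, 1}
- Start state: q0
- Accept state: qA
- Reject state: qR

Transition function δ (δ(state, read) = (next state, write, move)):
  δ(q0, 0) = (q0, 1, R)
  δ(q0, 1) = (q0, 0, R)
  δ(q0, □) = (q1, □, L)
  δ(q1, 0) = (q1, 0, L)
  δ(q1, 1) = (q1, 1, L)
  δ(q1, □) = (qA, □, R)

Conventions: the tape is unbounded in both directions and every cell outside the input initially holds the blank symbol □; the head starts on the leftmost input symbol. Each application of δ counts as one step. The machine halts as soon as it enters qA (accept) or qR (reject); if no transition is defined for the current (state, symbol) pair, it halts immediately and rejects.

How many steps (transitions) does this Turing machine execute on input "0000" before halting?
Step 0: [q0]0000 (head at position 0)
Step 1: δ(q0, 0) = (q0, 1, R)  ⊢  1[q0]000 (head at position 1)
Step 2: δ(q0, 0) = (q0, 1, R)  ⊢  11[q0]00 (head at position 2)
Step 3: δ(q0, 0) = (q0, 1, R)  ⊢  111[q0]0 (head at position 3)
Step 4: δ(q0, 0) = (q0, 1, R)  ⊢  1111[q0]□ (head at position 4)
Step 5: δ(q0, □) = (q1, □, L)  ⊢  111[q1]1□ (head at position 3)
Step 6: δ(q1, 1) = (q1, 1, L)  ⊢  11[q1]11□ (head at position 2)
Step 7: δ(q1, 1) = (q1, 1, L)  ⊢  1[q1]111□ (head at position 1)
Step 8: δ(q1, 1) = (q1, 1, L)  ⊢  [q1]1111□ (head at position 0)
Step 9: δ(q1, 1) = (q1, 1, L)  ⊢  [q1]□1111□ (head at position -1)
Step 10: δ(q1, □) = (qA, □, R)  ⊢  □[qA]1111□ (head at position 0)
The machine is in qA, so it halts and accepts.
Number of transitions executed: 10.

Final answer: 10 steps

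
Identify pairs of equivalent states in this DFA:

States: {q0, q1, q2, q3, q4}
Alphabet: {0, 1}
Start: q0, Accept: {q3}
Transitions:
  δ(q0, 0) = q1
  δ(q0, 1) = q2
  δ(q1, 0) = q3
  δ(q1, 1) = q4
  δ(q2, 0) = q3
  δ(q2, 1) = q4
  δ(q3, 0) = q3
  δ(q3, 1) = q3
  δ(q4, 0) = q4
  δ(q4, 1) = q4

Using the table-filling algorithm:
Round 0 – mark pairs where exactly one state is accepting: (q0,q3), (q1,q3), (q2,q3), (q3,q4)
Round 1 – newly marked: (q0,q1) [on 0: q1 vs q3, already marked]; (q0,q2) [on 0: q1 vs q3, already marked]; (q1,q4) [on 0: q3 vs q4, already marked]; (q2,q4) [on 0: q3 vs q4, already marked]
Round 2 – newly marked: (q0,q4) [on 0: q1 vs q4, already marked]
No further pairs can be marked.
(q1, q2) unmarked: δ(q1,0)=q3, δ(q2,0)=q3; δ(q1,1)=q4, δ(q2,1)=q4 → equivalent
Equivalent pairs: (q1, q2)

Final answer: Equivalent pairs: (q1, q2)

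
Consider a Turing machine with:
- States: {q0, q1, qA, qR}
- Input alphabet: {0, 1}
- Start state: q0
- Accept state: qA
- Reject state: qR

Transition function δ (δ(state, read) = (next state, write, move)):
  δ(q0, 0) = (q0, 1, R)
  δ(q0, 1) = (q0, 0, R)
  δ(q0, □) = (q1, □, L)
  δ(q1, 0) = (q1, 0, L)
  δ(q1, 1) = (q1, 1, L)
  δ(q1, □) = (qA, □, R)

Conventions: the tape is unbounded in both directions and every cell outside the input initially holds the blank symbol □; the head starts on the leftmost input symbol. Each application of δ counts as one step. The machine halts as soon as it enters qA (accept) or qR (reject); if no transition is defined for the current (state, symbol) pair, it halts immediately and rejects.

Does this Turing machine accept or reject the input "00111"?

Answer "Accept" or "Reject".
Step 0: [q0]00111 (head at position 0)
Step 1: δ(q0, 0) = (q0, 1, R)  ⊢  1[q0]0111 (head at position 1)
Step 2: δ(q0, 0) = (q0, 1, R)  ⊢  11[q0]111 (head at position 2)
Step 3: δ(q0, 1) = (q0, 0, R)  ⊢  110[q0]11 (head at position 3)
Step 4: δ(q0, 1) = (q0, 0, R)  ⊢  1100[q0]1 (head at position 4)
Step 5: δ(q0, 1) = (q0, 0, R)  ⊢  11000[q0]□ (head at position 5)
Step 6: δ(q0, □) = (q1, □, L)  ⊢  1100[q1]0□ (head at position 4)
Step 7: δ(q1, 0) = (q1, 0, L)  ⊢  110[q1]00□ (head at position 3)
Step 8: δ(q1, 0) = (q1, 0, L)  ⊢  11[q1]000□ (head at position 2)
Step 9: δ(q1, 0) = (q1, 0, L)  ⊢  1[q1]1000□ (head at position 1)
Step 10: δ(q1, 1) = (q1, 1, L)  ⊢  [q1]11000□ (head at position 0)
Step 11: δ(q1, 1) = (q1, 1, L)  ⊢  [q1]□11000□ (head at position -1)
Step 12: δ(q1, □) = (qA, □, R)  ⊢  □[qA]11000□ (head at position 0)
The machine is in qA, so it halts and accepts.

Final answer: Accept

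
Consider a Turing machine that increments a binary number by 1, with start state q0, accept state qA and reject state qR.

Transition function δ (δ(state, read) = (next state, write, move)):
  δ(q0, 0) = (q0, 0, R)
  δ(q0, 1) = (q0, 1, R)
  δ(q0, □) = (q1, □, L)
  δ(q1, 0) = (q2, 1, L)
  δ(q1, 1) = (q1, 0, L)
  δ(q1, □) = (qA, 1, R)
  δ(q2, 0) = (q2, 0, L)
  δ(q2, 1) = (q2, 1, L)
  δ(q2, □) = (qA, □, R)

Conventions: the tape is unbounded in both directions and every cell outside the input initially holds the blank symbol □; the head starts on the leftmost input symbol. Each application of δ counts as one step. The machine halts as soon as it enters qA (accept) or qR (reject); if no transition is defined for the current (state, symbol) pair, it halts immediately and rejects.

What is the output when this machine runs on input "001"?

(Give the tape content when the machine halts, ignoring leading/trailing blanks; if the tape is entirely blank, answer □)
Step 0: [q0]001 (head at position 0)
Step 1: δ(q0, 0) = (q0, 0, R)  ⊢  0[q0]01 (head at position 1)
Step 2: δ(q0, 0) = (q0, 0, R)  ⊢  00[q0]1 (head at position 2)
Step 3: δ(q0, 1) = (q0, 1, R)  ⊢  001[q0]□ (head at position 3)
Step 4: δ(q0, □) = (q1, □, L)  ⊢  00[q1]1□ (head at position 2)
Step 5: δ(q1, 1) = (q1, 0, L)  ⊢  0[q1]00□ (head at position 1)
Step 6: δ(q1, 0) = (q2, 1, L)  ⊢  [q2]010□ (head at position 0)
Step 7: δ(q2, 0) = (q2, 0, L)  ⊢  [q2]□010□ (head at position -1)
Step 8: δ(q2, □) = (qA, □, R)  ⊢  □[qA]010□ (head at position 0)
The machine is in qA, so it halts and accepts.
Tape content when halted (ignoring surrounding blanks): 010

Final answer: Output: 010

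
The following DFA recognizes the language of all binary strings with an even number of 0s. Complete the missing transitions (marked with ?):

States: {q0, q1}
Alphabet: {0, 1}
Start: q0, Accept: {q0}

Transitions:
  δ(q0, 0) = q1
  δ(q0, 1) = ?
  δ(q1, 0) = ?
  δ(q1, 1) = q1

What each state remembers (consistent with the given transitions and accept states):
  q0: an even number of 0s has been read so far
  q1: an odd number of 0s has been read so far
Filling in the missing entries:
  δ(q0, 1): in q0 (an even number of 0s has been read so far), after reading 1 we have: an even number of 0s has been read so far → q0
  δ(q1, 0): in q1 (an odd number of 0s has been read so far), after reading 0 we have: an even number of 0s has been read so far → q0

Final answer: δ(q0, 1) = q0; δ(q1, 0) = q0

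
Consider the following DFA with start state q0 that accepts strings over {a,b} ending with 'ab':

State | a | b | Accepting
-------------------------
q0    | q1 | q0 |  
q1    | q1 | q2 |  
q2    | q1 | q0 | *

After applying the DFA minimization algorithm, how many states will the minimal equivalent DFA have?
All 3 states are reachable from q0, so none can be removed as unreachable.
Table-filling: first mark every (accepting, non-accepting) pair as distinguishable (accepting: {q2}; non-accepting: {q0, q1}).
Round 1: (q0, q1) on 'b' go to q0 and q2, already distinguishable → mark.
Every pair of states is distinguishable, so the DFA is already minimal.
Equivalence classes: {q0}, {q1}, {q2} → 3 states.

Final answer: 3 states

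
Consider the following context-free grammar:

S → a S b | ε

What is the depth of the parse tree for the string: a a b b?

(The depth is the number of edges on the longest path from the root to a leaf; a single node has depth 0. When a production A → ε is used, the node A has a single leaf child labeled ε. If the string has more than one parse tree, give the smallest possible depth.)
The only parse tree applies S → a S b 2 times (once per matching a…b pair) and then S → ε.
The S nodes sit at depths 0, 1, …, 2; the innermost S (depth 2) has the single child ε at depth 3.
The terminal leaves a, b are at depths 1..2, so the longest root-to-leaf path is S → S → … → S → ε with 3 edges.
Depth = 3.

Final answer: 3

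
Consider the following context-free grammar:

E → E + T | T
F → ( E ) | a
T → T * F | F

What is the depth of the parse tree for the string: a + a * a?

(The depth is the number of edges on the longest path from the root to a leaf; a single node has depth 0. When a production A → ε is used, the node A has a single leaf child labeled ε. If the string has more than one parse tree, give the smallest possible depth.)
The grammar is unambiguous; the parse tree of a + a * a is:
E → E + T at the root (depth 0).
  Left E (depth 1) → T (2) → F (3) → a (4).
  Right T (depth 1) → T * F; that T (2) → F (3) → a (4); F (2) → a (3).
The longest root-to-leaf paths have 4 edges.
Depth = 4.

Final answer: 4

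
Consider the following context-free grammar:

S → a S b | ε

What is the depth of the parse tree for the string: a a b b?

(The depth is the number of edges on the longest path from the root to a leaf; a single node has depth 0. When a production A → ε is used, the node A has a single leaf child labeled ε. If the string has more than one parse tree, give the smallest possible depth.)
The only parse tree applies S → a S b 2 times (once per matching a…b pair) and then S → ε.
The S nodes sit at depths 0, 1, …, 2; the innermost S (depth 2) has the single child ε at depth 3.
The terminal leaves a, b are at depths 1..2, so the longest root-to-leaf path is S → S → … → S → ε with 3 edges.
Depth = 3.

Final answer: 3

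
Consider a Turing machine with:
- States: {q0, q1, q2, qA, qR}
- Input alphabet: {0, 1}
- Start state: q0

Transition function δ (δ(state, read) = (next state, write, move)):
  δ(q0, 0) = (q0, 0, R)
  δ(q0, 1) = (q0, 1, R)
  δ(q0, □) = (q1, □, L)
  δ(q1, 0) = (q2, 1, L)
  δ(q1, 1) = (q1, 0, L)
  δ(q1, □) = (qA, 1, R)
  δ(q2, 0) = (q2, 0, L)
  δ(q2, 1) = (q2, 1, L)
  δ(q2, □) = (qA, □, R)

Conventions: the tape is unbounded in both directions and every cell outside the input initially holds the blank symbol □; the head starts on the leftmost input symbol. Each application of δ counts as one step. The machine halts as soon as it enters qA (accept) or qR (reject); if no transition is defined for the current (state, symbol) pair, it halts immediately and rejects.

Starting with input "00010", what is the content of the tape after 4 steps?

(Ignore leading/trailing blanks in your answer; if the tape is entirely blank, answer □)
Step 0: [q0]00010 (head at position 0)
Step 1: δ(q0, 0) = (q0, 0, R)  ⊢  0[q0]0010 (head at position 1)
Step 2: δ(q0, 0) = (q0, 0, R)  ⊢  00[q0]010 (head at position 2)
Step 3: δ(q0, 0) = (q0, 0, R)  ⊢  000[q0]10 (head at position 3)
Step 4: δ(q0, 1) = (q0, 1, R)  ⊢  0001[q0]0 (head at position 4)
Tape after 4 steps (ignoring surrounding blanks): 00010

Final answer: Tape: 00010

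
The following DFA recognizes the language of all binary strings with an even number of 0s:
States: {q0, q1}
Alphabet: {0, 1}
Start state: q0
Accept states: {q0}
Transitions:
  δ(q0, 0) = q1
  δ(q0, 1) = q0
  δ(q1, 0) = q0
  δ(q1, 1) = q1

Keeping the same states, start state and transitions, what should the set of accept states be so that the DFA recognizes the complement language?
The DFA is complete (every state has a transition on every symbol), so the complement
is recognized by the same DFA with accepting and non-accepting states swapped.
Original accept states: {q0}
Complement accept states = All states - Original accept states
= {q0, q1} - {q0}
= {q1}
Complement language: strings with an ODD number of 0s

Final answer: {q1}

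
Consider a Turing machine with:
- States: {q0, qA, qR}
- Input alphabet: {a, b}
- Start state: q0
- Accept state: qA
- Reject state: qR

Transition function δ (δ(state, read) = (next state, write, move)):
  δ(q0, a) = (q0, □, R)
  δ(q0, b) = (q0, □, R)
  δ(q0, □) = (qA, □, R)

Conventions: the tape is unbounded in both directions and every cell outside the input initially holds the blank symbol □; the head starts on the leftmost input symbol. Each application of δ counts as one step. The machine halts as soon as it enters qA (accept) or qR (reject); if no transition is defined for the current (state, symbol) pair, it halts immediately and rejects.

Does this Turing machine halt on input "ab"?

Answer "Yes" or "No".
Step 0: [q0]ab (head at position 0)
Step 1: δ(q0, a) = (q0, □, R)  ⊢  □[q0]b (head at position 1)
Step 2: δ(q0, b) = (q0, □, R)  ⊢  □□[q0]□ (head at position 2)
Step 3: δ(q0, □) = (qA, □, R)  ⊢  □□□[qA]□ (head at position 3)
The machine is in qA, so it halts and accepts.
It halts after 3 steps.

Final answer: Yes - halts after 3 steps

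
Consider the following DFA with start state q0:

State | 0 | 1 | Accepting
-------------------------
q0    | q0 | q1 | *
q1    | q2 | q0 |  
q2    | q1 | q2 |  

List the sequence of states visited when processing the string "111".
q0 → q1 → q0 → q1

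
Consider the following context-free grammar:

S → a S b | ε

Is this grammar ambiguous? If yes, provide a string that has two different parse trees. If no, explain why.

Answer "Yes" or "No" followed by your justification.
At every step exactly one production applies: if the remaining string to generate is non-empty it starts with a and ends with b, forcing S → a S b; if it is empty, S → ε is forced. Hence each string a^n b^n has exactly one derivation (S → a S b applied n times, then S → ε) and one parse tree.

Final answer: No - the grammar is unambiguous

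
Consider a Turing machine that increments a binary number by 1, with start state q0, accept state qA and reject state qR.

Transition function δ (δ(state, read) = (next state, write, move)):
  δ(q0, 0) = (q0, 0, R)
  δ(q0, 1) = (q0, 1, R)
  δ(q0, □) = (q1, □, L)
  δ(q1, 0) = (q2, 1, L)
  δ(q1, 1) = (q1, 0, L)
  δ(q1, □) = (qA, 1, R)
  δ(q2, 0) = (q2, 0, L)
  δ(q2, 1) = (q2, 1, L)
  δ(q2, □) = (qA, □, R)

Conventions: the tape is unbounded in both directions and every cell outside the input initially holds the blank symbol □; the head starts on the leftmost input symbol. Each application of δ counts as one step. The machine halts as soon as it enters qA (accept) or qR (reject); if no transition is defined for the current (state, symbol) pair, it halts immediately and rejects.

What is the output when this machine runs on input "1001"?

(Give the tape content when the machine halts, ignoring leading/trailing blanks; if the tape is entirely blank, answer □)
Step 0: [q0]1001 (head at position 0)
Step 1: δ(q0, 1) = (q0, 1, R)  ⊢  1[q0]001 (head at position 1)
Step 2: δ(q0, 0) = (q0, 0, R)  ⊢  10[q0]01 (head at position 2)
Step 3: δ(q0, 0) = (q0, 0, R)  ⊢  100[q0]1 (head at position 3)
Step 4: δ(q0, 1) = (q0, 1, R)  ⊢  1001[q0]□ (head at position 4)
Step 5: δ(q0, □) = (q1, □, L)  ⊢  100[q1]1□ (head at position 3)
Step 6: δ(q1, 1) = (q1, 0, L)  ⊢  10[q1]00□ (head at position 2)
Step 7: δ(q1, 0) = (q2, 1, L)  ⊢  1[q2]010□ (head at position 1)
Step 8: δ(q2, 0) = (q2, 0, L)  ⊢  [q2]1010□ (head at position 0)
Step 9: δ(q2, 1) = (q2, 1, L)  ⊢  [q2]□1010□ (head at position -1)
Step 10: δ(q2, □) = (qA, □, R)  ⊢  □[qA]1010□ (head at position 0)
The machine is in qA, so it halts and accepts.
Tape content when halted (ignoring surrounding blanks): 1010

Final answer: Output: 1010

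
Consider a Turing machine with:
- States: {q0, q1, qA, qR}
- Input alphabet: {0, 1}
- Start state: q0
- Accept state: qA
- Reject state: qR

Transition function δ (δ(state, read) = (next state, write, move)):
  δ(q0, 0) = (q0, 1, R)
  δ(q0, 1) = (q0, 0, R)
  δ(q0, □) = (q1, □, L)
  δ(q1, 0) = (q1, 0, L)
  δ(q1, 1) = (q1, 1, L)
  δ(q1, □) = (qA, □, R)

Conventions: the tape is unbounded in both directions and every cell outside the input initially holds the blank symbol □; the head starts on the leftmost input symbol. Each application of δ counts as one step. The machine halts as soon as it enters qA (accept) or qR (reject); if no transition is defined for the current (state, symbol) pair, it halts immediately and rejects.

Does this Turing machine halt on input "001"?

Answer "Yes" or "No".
Step 0: [q0]001 (head at position 0)
Step 1: δ(q0, 0) = (q0, 1, R)  ⊢  1[q0]01 (head at position 1)
Step 2: δ(q0, 0) = (q0, 1, R)  ⊢  11[q0]1 (head at position 2)
Step 3: δ(q0, 1) = (q0, 0, R)  ⊢  110[q0]□ (head at position 3)
Step 4: δ(q0, □) = (q1, □, L)  ⊢  11[q1]0□ (head at position 2)
Step 5: δ(q1, 0) = (q1, 0, L)  ⊢  1[q1]10□ (head at position 1)
Step 6: δ(q1, 1) = (q1, 1, L)  ⊢  [q1]110□ (head at position 0)
Step 7: δ(q1, 1) = (q1, 1, L)  ⊢  [q1]□110□ (head at position -1)
Step 8: δ(q1, □) = (qA, □, R)  ⊢  □[qA]110□ (head at position 0)
The machine is in qA, so it halts and accepts.
It halts after 8 steps.

Final answer: Yes - halts after 8 steps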